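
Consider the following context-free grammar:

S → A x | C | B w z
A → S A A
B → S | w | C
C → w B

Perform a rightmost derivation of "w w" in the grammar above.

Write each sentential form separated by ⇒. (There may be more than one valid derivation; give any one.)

S ⇒ C ⇒ w B ⇒ w w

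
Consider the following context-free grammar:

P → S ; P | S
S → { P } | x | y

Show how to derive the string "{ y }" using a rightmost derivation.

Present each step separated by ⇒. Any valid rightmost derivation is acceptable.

P ⇒ S ⇒ { P } ⇒ { S } ⇒ { y }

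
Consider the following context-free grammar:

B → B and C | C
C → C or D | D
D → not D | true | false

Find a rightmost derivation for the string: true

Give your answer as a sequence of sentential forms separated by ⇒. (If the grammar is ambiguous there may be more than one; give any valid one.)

B ⇒ C ⇒ D ⇒ true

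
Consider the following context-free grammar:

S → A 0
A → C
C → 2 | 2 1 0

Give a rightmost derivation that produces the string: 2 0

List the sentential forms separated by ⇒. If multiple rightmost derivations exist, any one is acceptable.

S ⇒ A 0 ⇒ C 0 ⇒ 2 0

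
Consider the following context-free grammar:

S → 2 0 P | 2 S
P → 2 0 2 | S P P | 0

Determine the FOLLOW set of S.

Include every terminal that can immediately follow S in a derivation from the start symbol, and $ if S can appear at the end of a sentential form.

We compute FOLLOW(S) using the standard algorithm.
FOLLOW(S) starts with {$}.
FIRST(P) = {0, 2}
FIRST(S) = {2}
FOLLOW(P) = {$, 0, 2}
FOLLOW(S) = {$, 0, 2}
Therefore, FOLLOW(S) = {$, 0, 2}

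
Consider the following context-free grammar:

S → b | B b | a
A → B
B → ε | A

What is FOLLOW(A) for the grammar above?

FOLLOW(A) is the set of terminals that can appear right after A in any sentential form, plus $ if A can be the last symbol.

We compute FOLLOW(A) using the standard algorithm.
FOLLOW(S) starts with {$}.
FIRST(A) = {ε}
FIRST(B) = {ε}
FIRST(S) = {a, b}
FOLLOW(A) = {b}
FOLLOW(B) = {b}
FOLLOW(S) = {$}
Therefore, FOLLOW(A) = {b}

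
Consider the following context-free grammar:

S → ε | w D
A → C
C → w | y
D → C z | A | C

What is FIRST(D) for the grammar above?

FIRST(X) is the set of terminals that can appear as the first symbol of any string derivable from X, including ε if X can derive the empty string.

We compute FIRST(D) using the standard algorithm.
FIRST(A) = {w, y}
FIRST(C) = {w, y}
FIRST(D) = {w, y}
FIRST(S) = {w, ε}
Therefore, FIRST(D) = {w, y}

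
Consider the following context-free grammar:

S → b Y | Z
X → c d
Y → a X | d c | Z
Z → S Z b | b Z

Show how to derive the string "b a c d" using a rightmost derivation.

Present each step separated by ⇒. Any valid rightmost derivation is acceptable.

S ⇒ b Y ⇒ b a X ⇒ b a c d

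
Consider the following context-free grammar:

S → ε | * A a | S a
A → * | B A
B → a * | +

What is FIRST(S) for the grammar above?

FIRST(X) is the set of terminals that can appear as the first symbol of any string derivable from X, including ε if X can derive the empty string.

We compute FIRST(S) using the standard algorithm.
FIRST(A) = {*, +, a}
FIRST(B) = {+, a}
FIRST(S) = {*, a, ε}
Therefore, FIRST(S) = {*, a, ε}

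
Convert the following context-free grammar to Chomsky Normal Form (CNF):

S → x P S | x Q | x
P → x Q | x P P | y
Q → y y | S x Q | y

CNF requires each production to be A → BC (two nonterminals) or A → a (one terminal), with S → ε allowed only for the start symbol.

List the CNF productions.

TX → x; S → x; P → y; TY → y; Q → y; S → TX X0; X0 → P S; S → TX Q; P → TX Q; P → TX X1; X1 → P P; Q → TY TY; Q → S X2; X2 → TX Q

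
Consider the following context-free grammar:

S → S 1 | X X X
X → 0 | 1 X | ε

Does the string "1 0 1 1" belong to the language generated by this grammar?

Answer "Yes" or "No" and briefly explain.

Yes - a valid derivation exists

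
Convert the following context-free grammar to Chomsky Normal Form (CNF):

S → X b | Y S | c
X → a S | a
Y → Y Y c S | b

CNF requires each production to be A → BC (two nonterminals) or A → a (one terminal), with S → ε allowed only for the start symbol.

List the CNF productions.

TB → b; S → c; TA → a; X → a; TC → c; Y → b; S → X TB; S → Y S; X → TA S; Y → Y X0; X0 → Y X1; X1 → TC S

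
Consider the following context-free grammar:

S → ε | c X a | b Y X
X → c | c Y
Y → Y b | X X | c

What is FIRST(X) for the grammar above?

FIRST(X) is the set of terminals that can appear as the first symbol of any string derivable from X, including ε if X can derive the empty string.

We compute FIRST(X) using the standard algorithm.
FIRST(S) = {b, c, ε}
FIRST(X) = {c}
FIRST(Y) = {c}
Therefore, FIRST(X) = {c}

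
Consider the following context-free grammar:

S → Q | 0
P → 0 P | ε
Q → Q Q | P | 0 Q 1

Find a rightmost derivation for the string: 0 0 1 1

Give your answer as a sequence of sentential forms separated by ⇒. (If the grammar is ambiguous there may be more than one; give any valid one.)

S ⇒ Q ⇒ 0 Q 1 ⇒ 0 0 Q 1 1 ⇒ 0 0 P 1 1 ⇒ 0 0 1 1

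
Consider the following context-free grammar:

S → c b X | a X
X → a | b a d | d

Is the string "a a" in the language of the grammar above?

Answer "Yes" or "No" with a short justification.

Yes - a valid derivation exists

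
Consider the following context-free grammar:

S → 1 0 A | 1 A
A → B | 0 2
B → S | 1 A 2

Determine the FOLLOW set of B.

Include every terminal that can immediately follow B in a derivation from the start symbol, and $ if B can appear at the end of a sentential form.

We compute FOLLOW(B) using the standard algorithm.
FOLLOW(S) starts with {$}.
FIRST(A) = {0, 1}
FIRST(B) = {1}
FIRST(S) = {1}
FOLLOW(A) = {$, 2}
FOLLOW(B) = {$, 2}
FOLLOW(S) = {$, 2}
Therefore, FOLLOW(B) = {$, 2}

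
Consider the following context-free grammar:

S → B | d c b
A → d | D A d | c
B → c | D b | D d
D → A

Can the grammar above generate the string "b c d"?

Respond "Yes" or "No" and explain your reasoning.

No - no valid derivation exists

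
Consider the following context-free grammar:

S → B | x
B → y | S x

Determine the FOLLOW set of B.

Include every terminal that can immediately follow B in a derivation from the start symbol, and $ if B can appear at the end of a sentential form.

We compute FOLLOW(B) using the standard algorithm.
FOLLOW(S) starts with {$}.
FIRST(B) = {x, y}
FIRST(S) = {x, y}
FOLLOW(B) = {$, x}
FOLLOW(S) = {$, x}
Therefore, FOLLOW(B) = {$, x}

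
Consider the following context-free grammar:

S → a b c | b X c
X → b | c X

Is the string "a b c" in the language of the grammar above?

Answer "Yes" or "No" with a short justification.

Yes - a valid derivation exists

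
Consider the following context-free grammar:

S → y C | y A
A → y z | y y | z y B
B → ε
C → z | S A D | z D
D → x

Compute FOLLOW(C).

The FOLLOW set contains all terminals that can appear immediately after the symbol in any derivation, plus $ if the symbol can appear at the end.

We compute FOLLOW(C) using the standard algorithm.
FOLLOW(S) starts with {$}.
FIRST(A) = {y, z}
FIRST(B) = {ε}
FIRST(C) = {y, z}
FIRST(D) = {x}
FIRST(S) = {y}
FOLLOW(A) = {$, x, y, z}
FOLLOW(B) = {$, x, y, z}
FOLLOW(C) = {$, y, z}
FOLLOW(D) = {$, y, z}
FOLLOW(S) = {$, y, z}
Therefore, FOLLOW(C) = {$, y, z}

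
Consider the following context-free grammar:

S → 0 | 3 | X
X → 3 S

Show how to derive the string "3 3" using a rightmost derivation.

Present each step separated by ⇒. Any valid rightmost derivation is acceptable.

S ⇒ X ⇒ 3 S ⇒ 3 3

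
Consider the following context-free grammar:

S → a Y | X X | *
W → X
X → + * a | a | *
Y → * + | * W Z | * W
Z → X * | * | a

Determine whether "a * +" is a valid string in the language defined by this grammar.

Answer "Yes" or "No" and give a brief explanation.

Yes - a valid derivation exists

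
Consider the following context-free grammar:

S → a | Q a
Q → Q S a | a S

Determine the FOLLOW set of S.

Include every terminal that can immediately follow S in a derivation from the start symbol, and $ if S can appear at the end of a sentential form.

We compute FOLLOW(S) using the standard algorithm.
FOLLOW(S) starts with {$}.
FIRST(Q) = {a}
FIRST(S) = {a}
FOLLOW(Q) = {a}
FOLLOW(S) = {$, a}
Therefore, FOLLOW(S) = {$, a}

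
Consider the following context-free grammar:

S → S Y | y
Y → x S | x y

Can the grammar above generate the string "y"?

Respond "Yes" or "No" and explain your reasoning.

Yes - a valid derivation exists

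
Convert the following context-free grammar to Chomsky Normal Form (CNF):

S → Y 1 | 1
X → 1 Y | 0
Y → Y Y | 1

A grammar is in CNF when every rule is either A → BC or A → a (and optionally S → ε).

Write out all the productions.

T1 → 1; S → 1; X → 0; Y → 1; S → Y T1; X → T1 Y; Y → Y Y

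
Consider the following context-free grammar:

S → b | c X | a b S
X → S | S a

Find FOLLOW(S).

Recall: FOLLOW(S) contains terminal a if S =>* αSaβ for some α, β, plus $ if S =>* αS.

We compute FOLLOW(S) using the standard algorithm.
FOLLOW(S) starts with {$}.
FIRST(S) = {a, b, c}
FIRST(X) = {a, b, c}
FOLLOW(S) = {$, a}
FOLLOW(X) = {$, a}
Therefore, FOLLOW(S) = {$, a}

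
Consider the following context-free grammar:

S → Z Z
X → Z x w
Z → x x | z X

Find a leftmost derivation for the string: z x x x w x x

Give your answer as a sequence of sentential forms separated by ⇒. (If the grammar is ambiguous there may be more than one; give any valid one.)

S ⇒ Z Z ⇒ z X Z ⇒ z Z x w Z ⇒ z x x x w Z ⇒ z x x x w x x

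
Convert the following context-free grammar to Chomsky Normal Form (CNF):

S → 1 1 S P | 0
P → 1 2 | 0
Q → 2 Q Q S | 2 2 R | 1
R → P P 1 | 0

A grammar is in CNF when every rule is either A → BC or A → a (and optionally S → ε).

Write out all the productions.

T1 → 1; S → 0; T2 → 2; P → 0; Q → 1; R → 0; S → T1 X0; X0 → T1 X1; X1 → S P; P → T1 T2; Q → T2 X2; X2 → Q X3; X3 → Q S; Q → T2 X4; X4 → T2 R; R → P X5; X5 → P T1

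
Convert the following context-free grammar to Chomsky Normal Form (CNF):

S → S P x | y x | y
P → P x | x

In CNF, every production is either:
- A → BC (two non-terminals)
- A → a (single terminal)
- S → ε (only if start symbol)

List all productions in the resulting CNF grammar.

TX → x; TY → y; S → y; P → x; S → S X0; X0 → P TX; S → TY TX; P → P TX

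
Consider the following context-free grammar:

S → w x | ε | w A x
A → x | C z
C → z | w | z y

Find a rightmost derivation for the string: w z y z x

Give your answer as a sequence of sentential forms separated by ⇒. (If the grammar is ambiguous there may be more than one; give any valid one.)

S ⇒ w A x ⇒ w C z x ⇒ w z y z x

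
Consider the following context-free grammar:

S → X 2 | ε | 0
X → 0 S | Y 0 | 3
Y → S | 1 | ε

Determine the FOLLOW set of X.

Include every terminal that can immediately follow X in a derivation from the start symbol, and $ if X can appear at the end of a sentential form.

We compute FOLLOW(X) using the standard algorithm.
FOLLOW(S) starts with {$}.
FIRST(S) = {0, 1, 3, ε}
FIRST(X) = {0, 1, 3}
FIRST(Y) = {0, 1, 3, ε}
FOLLOW(S) = {$, 0, 2}
FOLLOW(X) = {2}
FOLLOW(Y) = {0}
Therefore, FOLLOW(X) = {2}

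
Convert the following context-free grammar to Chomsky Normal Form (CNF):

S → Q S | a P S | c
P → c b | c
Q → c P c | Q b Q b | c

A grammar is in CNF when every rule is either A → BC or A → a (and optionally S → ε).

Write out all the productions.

TA → a; S → c; TC → c; TB → b; P → c; Q → c; S → Q S; S → TA X0; X0 → P S; P → TC TB; Q → TC X1; X1 → P TC; Q → Q X2; X2 → TB X3; X3 → Q TB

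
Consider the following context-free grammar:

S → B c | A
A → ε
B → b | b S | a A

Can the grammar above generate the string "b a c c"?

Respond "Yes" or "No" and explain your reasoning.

Yes - a valid derivation exists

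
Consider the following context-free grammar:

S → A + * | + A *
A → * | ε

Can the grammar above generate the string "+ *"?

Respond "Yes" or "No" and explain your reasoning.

Yes - a valid derivation exists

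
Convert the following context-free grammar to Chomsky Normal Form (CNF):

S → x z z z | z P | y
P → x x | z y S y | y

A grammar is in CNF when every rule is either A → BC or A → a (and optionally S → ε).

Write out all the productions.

TX → x; TZ → z; S → y; TY → y; P → y; S → TX X0; X0 → TZ X1; X1 → TZ TZ; S → TZ P; P → TX TX; P → TZ X2; X2 → TY X3; X3 → S TY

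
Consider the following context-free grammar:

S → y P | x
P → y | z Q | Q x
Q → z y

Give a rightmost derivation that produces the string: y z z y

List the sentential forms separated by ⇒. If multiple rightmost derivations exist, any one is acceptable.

S ⇒ y P ⇒ y z Q ⇒ y z z y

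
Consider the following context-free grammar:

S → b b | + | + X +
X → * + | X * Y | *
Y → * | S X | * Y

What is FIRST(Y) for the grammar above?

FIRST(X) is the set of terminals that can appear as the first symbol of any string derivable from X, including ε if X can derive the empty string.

We compute FIRST(Y) using the standard algorithm.
FIRST(S) = {+, b}
FIRST(X) = {*}
FIRST(Y) = {*, +, b}
Therefore, FIRST(Y) = {*, +, b}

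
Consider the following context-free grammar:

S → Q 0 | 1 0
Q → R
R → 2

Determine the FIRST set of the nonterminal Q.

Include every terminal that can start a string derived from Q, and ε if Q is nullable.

We compute FIRST(Q) using the standard algorithm.
FIRST(Q) = {2}
FIRST(R) = {2}
FIRST(S) = {1, 2}
Therefore, FIRST(Q) = {2}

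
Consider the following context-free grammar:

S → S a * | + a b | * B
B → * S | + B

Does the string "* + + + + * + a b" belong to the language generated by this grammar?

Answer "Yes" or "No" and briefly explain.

Yes - a valid derivation exists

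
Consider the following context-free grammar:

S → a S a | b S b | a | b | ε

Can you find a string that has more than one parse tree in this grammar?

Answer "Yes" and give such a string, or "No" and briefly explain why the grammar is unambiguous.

No - the grammar is unambiguous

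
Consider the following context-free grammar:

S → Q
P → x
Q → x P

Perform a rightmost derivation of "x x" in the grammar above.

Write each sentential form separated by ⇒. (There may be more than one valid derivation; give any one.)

S ⇒ Q ⇒ x P ⇒ x x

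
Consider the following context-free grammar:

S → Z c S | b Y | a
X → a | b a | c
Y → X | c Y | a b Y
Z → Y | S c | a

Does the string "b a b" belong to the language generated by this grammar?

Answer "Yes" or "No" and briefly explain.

No - no valid derivation exists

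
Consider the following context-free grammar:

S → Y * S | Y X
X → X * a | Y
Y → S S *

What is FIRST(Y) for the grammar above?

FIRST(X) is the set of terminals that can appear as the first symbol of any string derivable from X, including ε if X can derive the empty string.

We compute FIRST(Y) using the standard algorithm.
FIRST(S) = {}
FIRST(X) = {}
FIRST(Y) = {}
Therefore, FIRST(Y) = {}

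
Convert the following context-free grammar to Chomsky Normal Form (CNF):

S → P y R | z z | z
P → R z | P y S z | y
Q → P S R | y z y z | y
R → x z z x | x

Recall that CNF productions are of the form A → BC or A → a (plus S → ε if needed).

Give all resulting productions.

TY → y; TZ → z; S → z; P → y; Q → y; TX → x; R → x; S → P X0; X0 → TY R; S → TZ TZ; P → R TZ; P → P X1; X1 → TY X2; X2 → S TZ; Q → P X3; X3 → S R; Q → TY X4; X4 → TZ X5; X5 → TY TZ; R → TX X6; X6 → TZ X7; X7 → TZ TX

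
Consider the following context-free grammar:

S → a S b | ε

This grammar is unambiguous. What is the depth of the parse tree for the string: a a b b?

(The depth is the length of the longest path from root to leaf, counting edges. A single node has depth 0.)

3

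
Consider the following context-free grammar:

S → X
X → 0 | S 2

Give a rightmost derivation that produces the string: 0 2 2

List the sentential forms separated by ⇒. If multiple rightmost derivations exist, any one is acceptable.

S ⇒ X ⇒ S 2 ⇒ X 2 ⇒ S 2 2 ⇒ X 2 2 ⇒ 0 2 2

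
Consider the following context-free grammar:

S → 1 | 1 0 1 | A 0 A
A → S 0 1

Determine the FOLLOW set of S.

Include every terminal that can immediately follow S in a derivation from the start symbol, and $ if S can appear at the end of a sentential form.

We compute FOLLOW(S) using the standard algorithm.
FOLLOW(S) starts with {$}.
FIRST(A) = {1}
FIRST(S) = {1}
FOLLOW(A) = {$, 0}
FOLLOW(S) = {$, 0}
Therefore, FOLLOW(S) = {$, 0}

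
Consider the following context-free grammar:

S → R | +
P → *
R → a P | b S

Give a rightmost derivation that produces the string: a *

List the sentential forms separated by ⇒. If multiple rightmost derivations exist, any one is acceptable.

S ⇒ R ⇒ a P ⇒ a *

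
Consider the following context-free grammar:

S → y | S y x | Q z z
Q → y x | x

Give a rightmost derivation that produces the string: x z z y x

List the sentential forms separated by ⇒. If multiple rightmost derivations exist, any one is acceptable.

S ⇒ S y x ⇒ Q z z y x ⇒ x z z y x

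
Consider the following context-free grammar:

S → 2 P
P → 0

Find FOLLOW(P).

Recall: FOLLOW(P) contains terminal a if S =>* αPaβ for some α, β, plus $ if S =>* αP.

We compute FOLLOW(P) using the standard algorithm.
FOLLOW(S) starts with {$}.
FIRST(P) = {0}
FIRST(S) = {2}
FOLLOW(P) = {$}
FOLLOW(S) = {$}
Therefore, FOLLOW(P) = {$}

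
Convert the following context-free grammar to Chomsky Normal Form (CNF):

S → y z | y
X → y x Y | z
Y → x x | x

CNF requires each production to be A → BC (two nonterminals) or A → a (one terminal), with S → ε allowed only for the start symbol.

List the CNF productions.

TY → y; TZ → z; S → y; TX → x; X → z; Y → x; S → TY TZ; X → TY X0; X0 → TX Y; Y → TX TX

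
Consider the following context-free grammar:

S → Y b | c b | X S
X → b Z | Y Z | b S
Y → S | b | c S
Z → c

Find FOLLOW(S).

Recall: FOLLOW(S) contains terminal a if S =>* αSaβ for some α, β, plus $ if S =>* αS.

We compute FOLLOW(S) using the standard algorithm.
FOLLOW(S) starts with {$}.
FIRST(S) = {b, c}
FIRST(X) = {b, c}
FIRST(Y) = {b, c}
FIRST(Z) = {c}
FOLLOW(S) = {$, b, c}
FOLLOW(X) = {b, c}
FOLLOW(Y) = {b, c}
FOLLOW(Z) = {b, c}
Therefore, FOLLOW(S) = {$, b, c}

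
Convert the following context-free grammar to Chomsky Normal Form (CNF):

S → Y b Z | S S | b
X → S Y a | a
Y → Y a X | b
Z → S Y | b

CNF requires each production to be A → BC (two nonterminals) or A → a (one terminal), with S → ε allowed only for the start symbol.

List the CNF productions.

TB → b; S → b; TA → a; X → a; Y → b; Z → b; S → Y X0; X0 → TB Z; S → S S; X → S X1; X1 → Y TA; Y → Y X2; X2 → TA X; Z → S Y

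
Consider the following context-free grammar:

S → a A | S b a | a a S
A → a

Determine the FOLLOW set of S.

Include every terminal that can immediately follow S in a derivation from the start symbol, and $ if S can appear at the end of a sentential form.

We compute FOLLOW(S) using the standard algorithm.
FOLLOW(S) starts with {$}.
FIRST(A) = {a}
FIRST(S) = {a}
FOLLOW(A) = {$, b}
FOLLOW(S) = {$, b}
Therefore, FOLLOW(S) = {$, b}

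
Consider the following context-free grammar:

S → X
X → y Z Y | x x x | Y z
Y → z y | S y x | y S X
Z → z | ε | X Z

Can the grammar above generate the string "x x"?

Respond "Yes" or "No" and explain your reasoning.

No - no valid derivation exists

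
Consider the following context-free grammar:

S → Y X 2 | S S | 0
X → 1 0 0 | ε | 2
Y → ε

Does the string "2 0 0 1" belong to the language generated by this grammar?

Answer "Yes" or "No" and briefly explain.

No - no valid derivation exists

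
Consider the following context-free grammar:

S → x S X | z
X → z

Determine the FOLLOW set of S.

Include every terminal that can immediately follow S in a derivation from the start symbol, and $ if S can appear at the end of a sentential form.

We compute FOLLOW(S) using the standard algorithm.
FOLLOW(S) starts with {$}.
FIRST(S) = {x, z}
FIRST(X) = {z}
FOLLOW(S) = {$, z}
FOLLOW(X) = {$, z}
Therefore, FOLLOW(S) = {$, z}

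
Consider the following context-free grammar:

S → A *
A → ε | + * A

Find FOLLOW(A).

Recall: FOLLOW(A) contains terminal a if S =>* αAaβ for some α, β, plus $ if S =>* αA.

We compute FOLLOW(A) using the standard algorithm.
FOLLOW(S) starts with {$}.
FIRST(A) = {+, ε}
FIRST(S) = {*, +}
FOLLOW(A) = {*}
FOLLOW(S) = {$}
Therefore, FOLLOW(A) = {*}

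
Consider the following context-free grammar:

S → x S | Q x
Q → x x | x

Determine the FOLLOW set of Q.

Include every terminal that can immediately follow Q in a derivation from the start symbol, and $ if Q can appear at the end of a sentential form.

We compute FOLLOW(Q) using the standard algorithm.
FOLLOW(S) starts with {$}.
FIRST(Q) = {x}
FIRST(S) = {x}
FOLLOW(Q) = {x}
FOLLOW(S) = {$}
Therefore, FOLLOW(Q) = {x}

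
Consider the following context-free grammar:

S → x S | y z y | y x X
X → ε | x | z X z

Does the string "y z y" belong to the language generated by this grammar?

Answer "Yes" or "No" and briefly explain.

Yes - a valid derivation exists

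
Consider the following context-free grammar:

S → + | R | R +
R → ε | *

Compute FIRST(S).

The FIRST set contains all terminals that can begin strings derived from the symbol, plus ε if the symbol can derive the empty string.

We compute FIRST(S) using the standard algorithm.
FIRST(R) = {*, ε}
FIRST(S) = {*, +, ε}
Therefore, FIRST(S) = {*, +, ε}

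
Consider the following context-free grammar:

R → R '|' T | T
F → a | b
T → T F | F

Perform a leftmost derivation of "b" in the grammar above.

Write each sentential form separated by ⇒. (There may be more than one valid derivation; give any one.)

R ⇒ T ⇒ F ⇒ b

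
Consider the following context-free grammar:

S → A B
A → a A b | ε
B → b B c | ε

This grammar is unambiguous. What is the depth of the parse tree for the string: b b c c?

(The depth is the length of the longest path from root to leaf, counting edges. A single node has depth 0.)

4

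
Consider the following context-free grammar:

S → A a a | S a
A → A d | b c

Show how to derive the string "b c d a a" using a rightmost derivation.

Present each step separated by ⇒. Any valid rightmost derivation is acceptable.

S ⇒ A a a ⇒ A d a a ⇒ b c d a a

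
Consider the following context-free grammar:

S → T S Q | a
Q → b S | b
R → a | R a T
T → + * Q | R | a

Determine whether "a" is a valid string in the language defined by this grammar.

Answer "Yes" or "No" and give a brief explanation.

Yes - a valid derivation exists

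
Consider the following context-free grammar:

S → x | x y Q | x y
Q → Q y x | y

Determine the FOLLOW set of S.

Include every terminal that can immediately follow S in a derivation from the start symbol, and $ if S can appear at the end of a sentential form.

We compute FOLLOW(S) using the standard algorithm.
FOLLOW(S) starts with {$}.
FIRST(Q) = {y}
FIRST(S) = {x}
FOLLOW(Q) = {$, y}
FOLLOW(S) = {$}
Therefore, FOLLOW(S) = {$}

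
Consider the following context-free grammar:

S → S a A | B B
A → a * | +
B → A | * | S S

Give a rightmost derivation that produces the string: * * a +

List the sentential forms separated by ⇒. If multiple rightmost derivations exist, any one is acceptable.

S ⇒ S a A ⇒ S a + ⇒ B B a + ⇒ B * a + ⇒ * * a +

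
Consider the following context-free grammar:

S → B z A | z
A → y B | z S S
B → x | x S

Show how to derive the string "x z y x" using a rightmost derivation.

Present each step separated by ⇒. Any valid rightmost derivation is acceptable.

S ⇒ B z A ⇒ B z y B ⇒ B z y x ⇒ x z y x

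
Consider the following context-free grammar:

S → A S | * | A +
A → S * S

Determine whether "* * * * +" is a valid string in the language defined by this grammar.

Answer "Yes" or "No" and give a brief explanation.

No - no valid derivation exists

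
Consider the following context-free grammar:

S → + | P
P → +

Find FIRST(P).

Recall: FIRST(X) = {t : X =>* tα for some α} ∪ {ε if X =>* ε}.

We compute FIRST(P) using the standard algorithm.
FIRST(P) = {+}
FIRST(S) = {+}
Therefore, FIRST(P) = {+}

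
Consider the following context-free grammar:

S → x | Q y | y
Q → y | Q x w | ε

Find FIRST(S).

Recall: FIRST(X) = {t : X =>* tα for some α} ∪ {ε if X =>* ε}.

We compute FIRST(S) using the standard algorithm.
FIRST(Q) = {x, y, ε}
FIRST(S) = {x, y}
Therefore, FIRST(S) = {x, y}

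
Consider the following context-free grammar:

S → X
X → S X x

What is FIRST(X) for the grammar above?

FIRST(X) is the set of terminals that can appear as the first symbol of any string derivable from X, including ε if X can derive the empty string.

We compute FIRST(X) using the standard algorithm.
FIRST(S) = {}
FIRST(X) = {}
Therefore, FIRST(X) = {}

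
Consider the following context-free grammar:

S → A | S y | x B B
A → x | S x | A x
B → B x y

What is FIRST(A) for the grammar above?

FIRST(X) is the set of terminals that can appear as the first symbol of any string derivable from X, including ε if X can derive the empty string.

We compute FIRST(A) using the standard algorithm.
FIRST(A) = {x}
FIRST(B) = {}
FIRST(S) = {x}
Therefore, FIRST(A) = {x}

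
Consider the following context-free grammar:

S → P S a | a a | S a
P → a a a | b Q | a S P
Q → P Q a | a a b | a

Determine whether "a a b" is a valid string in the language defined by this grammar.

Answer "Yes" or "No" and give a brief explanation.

No - no valid derivation exists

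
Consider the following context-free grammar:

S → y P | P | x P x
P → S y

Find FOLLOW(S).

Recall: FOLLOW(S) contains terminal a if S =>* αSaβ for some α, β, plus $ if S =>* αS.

We compute FOLLOW(S) using the standard algorithm.
FOLLOW(S) starts with {$}.
FIRST(P) = {x, y}
FIRST(S) = {x, y}
FOLLOW(P) = {$, x, y}
FOLLOW(S) = {$, y}
Therefore, FOLLOW(S) = {$, y}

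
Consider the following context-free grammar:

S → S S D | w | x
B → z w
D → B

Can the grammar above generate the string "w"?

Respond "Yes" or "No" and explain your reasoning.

Yes - a valid derivation exists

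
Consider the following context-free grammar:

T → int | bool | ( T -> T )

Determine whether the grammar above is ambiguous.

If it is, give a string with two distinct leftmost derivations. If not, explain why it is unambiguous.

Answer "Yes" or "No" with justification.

No - the grammar is unambiguous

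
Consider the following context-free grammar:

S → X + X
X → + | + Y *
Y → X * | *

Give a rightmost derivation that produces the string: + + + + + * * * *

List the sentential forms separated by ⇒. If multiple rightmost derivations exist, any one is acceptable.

S ⇒ X + X ⇒ X + + Y * ⇒ X + + X * * ⇒ X + + + Y * * * ⇒ X + + + X * * * * ⇒ X + + + + * * * * ⇒ + + + + + * * * *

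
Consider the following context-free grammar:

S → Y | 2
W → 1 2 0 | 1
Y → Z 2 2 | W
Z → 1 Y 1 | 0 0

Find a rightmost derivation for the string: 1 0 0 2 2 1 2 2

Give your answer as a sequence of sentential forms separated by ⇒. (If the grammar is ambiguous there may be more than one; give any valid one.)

S ⇒ Y ⇒ Z 2 2 ⇒ 1 Y 1 2 2 ⇒ 1 Z 2 2 1 2 2 ⇒ 1 0 0 2 2 1 2 2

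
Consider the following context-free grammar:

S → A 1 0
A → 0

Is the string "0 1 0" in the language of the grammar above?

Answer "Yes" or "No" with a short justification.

Yes - a valid derivation exists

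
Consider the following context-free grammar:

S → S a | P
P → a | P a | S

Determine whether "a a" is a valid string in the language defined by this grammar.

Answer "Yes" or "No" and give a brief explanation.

Yes - a valid derivation exists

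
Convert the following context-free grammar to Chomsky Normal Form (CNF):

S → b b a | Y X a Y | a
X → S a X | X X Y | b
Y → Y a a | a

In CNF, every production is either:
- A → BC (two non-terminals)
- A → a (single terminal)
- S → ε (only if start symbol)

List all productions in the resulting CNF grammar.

TB → b; TA → a; S → a; X → b; Y → a; S → TB X0; X0 → TB TA; S → Y X1; X1 → X X2; X2 → TA Y; X → S X3; X3 → TA X; X → X X4; X4 → X Y; Y → Y X5; X5 → TA TA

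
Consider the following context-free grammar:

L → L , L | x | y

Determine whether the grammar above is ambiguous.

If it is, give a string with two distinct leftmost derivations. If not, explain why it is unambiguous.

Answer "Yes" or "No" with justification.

Yes - the string 'x , x , y , x' has two distinct leftmost derivations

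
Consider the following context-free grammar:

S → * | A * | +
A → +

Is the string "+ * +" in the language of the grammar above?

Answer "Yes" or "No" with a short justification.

No - no valid derivation exists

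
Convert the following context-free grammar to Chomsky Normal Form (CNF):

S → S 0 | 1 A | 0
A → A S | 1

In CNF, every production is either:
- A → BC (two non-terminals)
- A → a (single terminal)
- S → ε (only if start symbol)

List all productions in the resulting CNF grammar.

T0 → 0; T1 → 1; S → 0; A → 1; S → S T0; S → T1 A; A → A S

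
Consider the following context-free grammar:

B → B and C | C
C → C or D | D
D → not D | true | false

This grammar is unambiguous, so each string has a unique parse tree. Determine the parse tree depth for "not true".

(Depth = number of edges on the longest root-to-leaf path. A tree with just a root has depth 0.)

4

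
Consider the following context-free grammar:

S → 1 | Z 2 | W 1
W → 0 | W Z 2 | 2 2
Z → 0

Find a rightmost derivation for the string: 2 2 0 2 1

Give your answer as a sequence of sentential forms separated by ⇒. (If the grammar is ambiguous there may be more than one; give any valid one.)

S ⇒ W 1 ⇒ W Z 2 1 ⇒ W 0 2 1 ⇒ 2 2 0 2 1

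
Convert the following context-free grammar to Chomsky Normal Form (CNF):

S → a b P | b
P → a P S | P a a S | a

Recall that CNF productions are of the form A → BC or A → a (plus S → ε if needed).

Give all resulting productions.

TA → a; TB → b; S → b; P → a; S → TA X0; X0 → TB P; P → TA X1; X1 → P S; P → P X2; X2 → TA X3; X3 → TA S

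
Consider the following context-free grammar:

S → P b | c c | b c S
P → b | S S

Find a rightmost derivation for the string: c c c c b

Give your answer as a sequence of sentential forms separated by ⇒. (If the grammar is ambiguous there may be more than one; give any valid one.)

S ⇒ P b ⇒ S S b ⇒ S c c b ⇒ c c c c b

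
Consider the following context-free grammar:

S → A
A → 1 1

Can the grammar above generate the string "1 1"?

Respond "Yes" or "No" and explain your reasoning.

Yes - a valid derivation exists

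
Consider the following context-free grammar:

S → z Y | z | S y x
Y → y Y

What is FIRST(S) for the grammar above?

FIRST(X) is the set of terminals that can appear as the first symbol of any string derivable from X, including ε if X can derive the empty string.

We compute FIRST(S) using the standard algorithm.
FIRST(S) = {z}
FIRST(Y) = {y}
Therefore, FIRST(S) = {z}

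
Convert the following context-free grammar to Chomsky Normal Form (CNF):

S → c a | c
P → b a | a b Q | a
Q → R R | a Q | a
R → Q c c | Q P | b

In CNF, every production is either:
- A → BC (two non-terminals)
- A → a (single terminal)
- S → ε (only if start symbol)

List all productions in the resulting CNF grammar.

TC → c; TA → a; S → c; TB → b; P → a; Q → a; R → b; S → TC TA; P → TB TA; P → TA X0; X0 → TB Q; Q → R R; Q → TA Q; R → Q X1; X1 → TC TC; R → Q P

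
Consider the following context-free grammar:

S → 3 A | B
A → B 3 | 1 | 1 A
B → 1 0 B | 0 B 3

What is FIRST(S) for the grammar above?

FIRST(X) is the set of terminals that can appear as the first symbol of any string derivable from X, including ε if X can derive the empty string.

We compute FIRST(S) using the standard algorithm.
FIRST(A) = {0, 1}
FIRST(B) = {0, 1}
FIRST(S) = {0, 1, 3}
Therefore, FIRST(S) = {0, 1, 3}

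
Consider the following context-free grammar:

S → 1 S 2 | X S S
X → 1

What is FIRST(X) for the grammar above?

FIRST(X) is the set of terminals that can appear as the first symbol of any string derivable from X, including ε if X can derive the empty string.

We compute FIRST(X) using the standard algorithm.
FIRST(S) = {1}
FIRST(X) = {1}
Therefore, FIRST(X) = {1}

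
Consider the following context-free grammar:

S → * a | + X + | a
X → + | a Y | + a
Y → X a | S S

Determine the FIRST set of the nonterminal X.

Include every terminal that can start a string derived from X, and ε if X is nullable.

We compute FIRST(X) using the standard algorithm.
FIRST(S) = {*, +, a}
FIRST(X) = {+, a}
FIRST(Y) = {*, +, a}
Therefore, FIRST(X) = {+, a}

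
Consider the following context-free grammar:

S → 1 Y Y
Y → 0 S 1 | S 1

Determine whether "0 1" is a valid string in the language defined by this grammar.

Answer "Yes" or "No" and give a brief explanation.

No - no valid derivation exists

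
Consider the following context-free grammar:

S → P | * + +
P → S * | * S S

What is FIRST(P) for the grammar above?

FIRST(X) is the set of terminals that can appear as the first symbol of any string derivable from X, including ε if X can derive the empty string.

We compute FIRST(P) using the standard algorithm.
FIRST(P) = {*}
FIRST(S) = {*}
Therefore, FIRST(P) = {*}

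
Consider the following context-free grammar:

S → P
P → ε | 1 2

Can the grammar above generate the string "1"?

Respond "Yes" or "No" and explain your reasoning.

No - no valid derivation exists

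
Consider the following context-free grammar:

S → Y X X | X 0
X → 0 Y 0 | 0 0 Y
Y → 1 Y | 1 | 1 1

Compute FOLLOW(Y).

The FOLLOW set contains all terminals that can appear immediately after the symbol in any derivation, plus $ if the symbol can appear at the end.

We compute FOLLOW(Y) using the standard algorithm.
FOLLOW(S) starts with {$}.
FIRST(S) = {0, 1}
FIRST(X) = {0}
FIRST(Y) = {1}
FOLLOW(S) = {$}
FOLLOW(X) = {$, 0}
FOLLOW(Y) = {$, 0}
Therefore, FOLLOW(Y) = {$, 0}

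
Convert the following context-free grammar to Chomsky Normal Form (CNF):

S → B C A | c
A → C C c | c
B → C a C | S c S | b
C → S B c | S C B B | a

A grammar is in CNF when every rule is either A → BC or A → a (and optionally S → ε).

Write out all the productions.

S → c; TC → c; A → c; TA → a; B → b; C → a; S → B X0; X0 → C A; A → C X1; X1 → C TC; B → C X2; X2 → TA C; B → S X3; X3 → TC S; C → S X4; X4 → B TC; C → S X5; X5 → C X6; X6 → B B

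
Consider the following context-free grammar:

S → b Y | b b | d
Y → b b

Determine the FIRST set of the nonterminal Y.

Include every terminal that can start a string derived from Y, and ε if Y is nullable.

We compute FIRST(Y) using the standard algorithm.
FIRST(S) = {b, d}
FIRST(Y) = {b}
Therefore, FIRST(Y) = {b}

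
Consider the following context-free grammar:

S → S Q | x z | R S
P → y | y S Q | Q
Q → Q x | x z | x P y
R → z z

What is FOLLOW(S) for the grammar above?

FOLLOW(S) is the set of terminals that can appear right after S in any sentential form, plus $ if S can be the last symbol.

We compute FOLLOW(S) using the standard algorithm.
FOLLOW(S) starts with {$}.
FIRST(P) = {x, y}
FIRST(Q) = {x}
FIRST(R) = {z}
FIRST(S) = {x, z}
FOLLOW(P) = {y}
FOLLOW(Q) = {$, x, y}
FOLLOW(R) = {x, z}
FOLLOW(S) = {$, x}
Therefore, FOLLOW(S) = {$, x}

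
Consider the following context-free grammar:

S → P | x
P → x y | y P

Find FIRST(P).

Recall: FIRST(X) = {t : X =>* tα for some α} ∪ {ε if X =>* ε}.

We compute FIRST(P) using the standard algorithm.
FIRST(P) = {x, y}
FIRST(S) = {x, y}
Therefore, FIRST(P) = {x, y}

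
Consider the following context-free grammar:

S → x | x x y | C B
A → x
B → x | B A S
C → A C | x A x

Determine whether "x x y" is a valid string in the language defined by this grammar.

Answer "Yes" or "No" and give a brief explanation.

Yes - a valid derivation exists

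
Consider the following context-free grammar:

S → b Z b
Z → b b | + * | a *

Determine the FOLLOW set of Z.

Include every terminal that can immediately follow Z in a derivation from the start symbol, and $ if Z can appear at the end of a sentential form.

We compute FOLLOW(Z) using the standard algorithm.
FOLLOW(S) starts with {$}.
FIRST(S) = {b}
FIRST(Z) = {+, a, b}
FOLLOW(S) = {$}
FOLLOW(Z) = {b}
Therefore, FOLLOW(Z) = {b}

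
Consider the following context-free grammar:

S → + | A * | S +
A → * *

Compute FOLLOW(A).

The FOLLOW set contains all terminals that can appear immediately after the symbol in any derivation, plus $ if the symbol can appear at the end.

We compute FOLLOW(A) using the standard algorithm.
FOLLOW(S) starts with {$}.
FIRST(A) = {*}
FIRST(S) = {*, +}
FOLLOW(A) = {*}
FOLLOW(S) = {$, +}
Therefore, FOLLOW(A) = {*}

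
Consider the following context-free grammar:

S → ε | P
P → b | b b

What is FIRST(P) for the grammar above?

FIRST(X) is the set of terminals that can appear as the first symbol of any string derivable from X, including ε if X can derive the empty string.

We compute FIRST(P) using the standard algorithm.
FIRST(P) = {b}
FIRST(S) = {b, ε}
Therefore, FIRST(P) = {b}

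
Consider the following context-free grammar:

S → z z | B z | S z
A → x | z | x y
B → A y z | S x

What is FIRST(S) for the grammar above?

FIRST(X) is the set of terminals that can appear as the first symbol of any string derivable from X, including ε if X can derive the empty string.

We compute FIRST(S) using the standard algorithm.
FIRST(A) = {x, z}
FIRST(B) = {x, z}
FIRST(S) = {x, z}
Therefore, FIRST(S) = {x, z}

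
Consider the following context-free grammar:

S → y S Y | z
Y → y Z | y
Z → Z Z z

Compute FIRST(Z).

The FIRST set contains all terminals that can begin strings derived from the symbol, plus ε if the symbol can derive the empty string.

We compute FIRST(Z) using the standard algorithm.
FIRST(S) = {y, z}
FIRST(Y) = {y}
FIRST(Z) = {}
Therefore, FIRST(Z) = {}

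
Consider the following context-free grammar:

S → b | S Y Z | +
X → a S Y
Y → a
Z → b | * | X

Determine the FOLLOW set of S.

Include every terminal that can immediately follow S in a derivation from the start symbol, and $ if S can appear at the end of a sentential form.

We compute FOLLOW(S) using the standard algorithm.
FOLLOW(S) starts with {$}.
FIRST(S) = {+, b}
FIRST(X) = {a}
FIRST(Y) = {a}
FIRST(Z) = {*, a, b}
FOLLOW(S) = {$, a}
FOLLOW(X) = {$, a}
FOLLOW(Y) = {$, *, a, b}
FOLLOW(Z) = {$, a}
Therefore, FOLLOW(S) = {$, a}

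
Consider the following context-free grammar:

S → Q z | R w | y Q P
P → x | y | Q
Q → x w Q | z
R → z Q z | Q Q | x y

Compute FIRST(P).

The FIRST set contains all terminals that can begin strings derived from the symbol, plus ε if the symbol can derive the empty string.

We compute FIRST(P) using the standard algorithm.
FIRST(P) = {x, y, z}
FIRST(Q) = {x, z}
FIRST(R) = {x, z}
FIRST(S) = {x, y, z}
Therefore, FIRST(P) = {x, y, z}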